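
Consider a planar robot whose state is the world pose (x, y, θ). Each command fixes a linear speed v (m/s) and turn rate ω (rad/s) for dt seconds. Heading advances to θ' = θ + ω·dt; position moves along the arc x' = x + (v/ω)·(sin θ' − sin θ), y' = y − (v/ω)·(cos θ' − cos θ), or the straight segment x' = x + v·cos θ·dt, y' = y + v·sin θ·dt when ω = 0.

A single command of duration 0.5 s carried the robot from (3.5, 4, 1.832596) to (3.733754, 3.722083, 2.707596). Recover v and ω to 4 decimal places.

Δθ = 2.707596 − 1.832596 = 0.875000
ω = Δθ/dt = 0.875000/0.5 = 1.7500
R = −Δy/(cos θ' − cos θ) = -0.4286
v = R·ω = -0.4286·1.7500 = -0.7500

v = -0.7500, ω = 1.7500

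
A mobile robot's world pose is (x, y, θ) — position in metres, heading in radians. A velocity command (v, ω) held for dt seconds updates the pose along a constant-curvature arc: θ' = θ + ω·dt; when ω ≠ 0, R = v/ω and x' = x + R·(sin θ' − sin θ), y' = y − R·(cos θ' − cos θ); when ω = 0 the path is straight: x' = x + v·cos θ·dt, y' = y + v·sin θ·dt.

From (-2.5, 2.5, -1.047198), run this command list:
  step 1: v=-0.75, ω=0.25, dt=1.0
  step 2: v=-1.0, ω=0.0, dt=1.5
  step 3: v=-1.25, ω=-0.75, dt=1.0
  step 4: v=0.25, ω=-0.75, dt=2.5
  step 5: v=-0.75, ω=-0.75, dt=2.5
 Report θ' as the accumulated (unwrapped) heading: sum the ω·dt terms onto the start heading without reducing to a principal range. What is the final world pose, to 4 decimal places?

step 1: θ'=-0.7972 (R=-3.0000) → pose (-2.9519, 3.0961, -0.7972)
step 2: θ'=-0.7972 (straight) → pose (-3.9999, 4.1692, -0.7972)
step 3: θ'=-1.5472 (R=1.6667) → pose (-4.4738, 5.2944, -1.5472)
step 4: θ'=-3.4222 (R=-0.3333) → pose (-4.8994, 4.9663, -3.4222)
step 5: θ'=-5.2972 (R=1.0000) → pose (-4.3425, 3.4534, -5.2972)

(-4.3425, 3.4534, -5.2972)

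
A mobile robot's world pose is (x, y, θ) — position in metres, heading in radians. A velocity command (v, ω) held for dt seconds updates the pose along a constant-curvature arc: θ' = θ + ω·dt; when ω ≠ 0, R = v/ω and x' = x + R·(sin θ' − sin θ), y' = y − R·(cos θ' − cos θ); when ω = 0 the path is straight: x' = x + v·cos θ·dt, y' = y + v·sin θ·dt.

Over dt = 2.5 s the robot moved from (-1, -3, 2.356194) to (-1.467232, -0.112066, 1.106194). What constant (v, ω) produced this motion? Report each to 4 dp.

Δθ = 1.106194 − 2.356194 = -1.250000
ω = Δθ/dt = -1.250000/2.5 = -0.5000
R = −Δy/(cos θ' − cos θ) = -2.5000
v = R·ω = -2.5000·-0.5000 = 1.2500

v = 1.2500, ω = -0.5000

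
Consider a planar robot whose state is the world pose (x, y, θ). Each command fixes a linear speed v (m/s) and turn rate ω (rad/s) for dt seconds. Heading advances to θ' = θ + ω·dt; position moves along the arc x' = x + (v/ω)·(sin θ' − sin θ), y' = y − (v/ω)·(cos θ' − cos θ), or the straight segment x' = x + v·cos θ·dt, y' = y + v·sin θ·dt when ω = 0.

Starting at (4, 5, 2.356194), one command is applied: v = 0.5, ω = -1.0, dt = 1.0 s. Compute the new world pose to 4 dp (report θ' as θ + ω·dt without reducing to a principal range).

θ' = 2.3562 + -1.0·1.0 = 1.3562
R = v/ω = 0.5/-1.0 = -0.5000
x' = 4 + -0.5000·(sin 1.3562 − sin 2.3562) = 3.8650
y' = 5 − -0.5000·(cos 1.3562 − cos 2.3562) = 5.4600

(3.8650, 5.4600, 1.3562)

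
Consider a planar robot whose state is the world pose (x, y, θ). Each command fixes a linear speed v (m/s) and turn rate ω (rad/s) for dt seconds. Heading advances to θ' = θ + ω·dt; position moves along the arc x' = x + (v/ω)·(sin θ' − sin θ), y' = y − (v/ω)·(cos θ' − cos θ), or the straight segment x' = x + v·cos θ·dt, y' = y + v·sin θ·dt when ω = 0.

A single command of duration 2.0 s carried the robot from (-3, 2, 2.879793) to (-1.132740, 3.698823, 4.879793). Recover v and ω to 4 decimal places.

Δθ = 4.879793 − 2.879793 = 2.000000
ω = Δθ/dt = 2.000000/2.0 = 1.0000
R = Δx/(sin θ' − sin θ) = -1.5000
v = R·ω = -1.5000·1.0000 = -1.5000

v = -1.5000, ω = 1.0000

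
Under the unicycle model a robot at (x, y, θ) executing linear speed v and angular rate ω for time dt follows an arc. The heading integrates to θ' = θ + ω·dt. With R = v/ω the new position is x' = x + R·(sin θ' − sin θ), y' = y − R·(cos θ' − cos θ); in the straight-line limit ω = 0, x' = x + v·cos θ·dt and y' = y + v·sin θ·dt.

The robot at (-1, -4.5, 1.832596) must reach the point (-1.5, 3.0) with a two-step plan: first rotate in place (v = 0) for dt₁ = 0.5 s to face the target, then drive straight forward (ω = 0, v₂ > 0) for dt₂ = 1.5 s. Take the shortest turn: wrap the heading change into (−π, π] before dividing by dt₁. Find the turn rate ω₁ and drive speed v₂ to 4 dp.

heading to target = atan2(3−-4.5, -1.5−-1) = 1.6374
Δθ = wrap(1.6374 − 1.8326) = -0.1952; ω₁ = Δθ/dt₁ = -0.3905
distance = √((-1.5−-1)² + (3−-4.5)²) = 7.5166; v₂ = distance/dt₂ = 5.0111

ω₁ = -0.3905, v₂ = 5.0111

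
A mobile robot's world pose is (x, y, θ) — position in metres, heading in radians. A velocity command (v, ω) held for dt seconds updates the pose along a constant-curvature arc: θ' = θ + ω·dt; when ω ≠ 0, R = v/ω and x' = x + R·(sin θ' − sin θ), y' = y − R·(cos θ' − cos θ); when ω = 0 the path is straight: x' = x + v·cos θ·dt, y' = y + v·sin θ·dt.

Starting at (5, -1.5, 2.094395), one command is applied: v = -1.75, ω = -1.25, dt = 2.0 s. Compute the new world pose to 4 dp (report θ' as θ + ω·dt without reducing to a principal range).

(3.2352, -3.4864, -0.4056)

θ' = 2.0944 + -1.25·2.0 = -0.4056
R = v/ω = -1.75/-1.25 = 1.4000
x' = 5 + 1.4000·(sin -0.4056 − sin 2.0944) = 3.2352
y' = -1.5 − 1.4000·(cos -0.4056 − cos 2.0944) = -3.4864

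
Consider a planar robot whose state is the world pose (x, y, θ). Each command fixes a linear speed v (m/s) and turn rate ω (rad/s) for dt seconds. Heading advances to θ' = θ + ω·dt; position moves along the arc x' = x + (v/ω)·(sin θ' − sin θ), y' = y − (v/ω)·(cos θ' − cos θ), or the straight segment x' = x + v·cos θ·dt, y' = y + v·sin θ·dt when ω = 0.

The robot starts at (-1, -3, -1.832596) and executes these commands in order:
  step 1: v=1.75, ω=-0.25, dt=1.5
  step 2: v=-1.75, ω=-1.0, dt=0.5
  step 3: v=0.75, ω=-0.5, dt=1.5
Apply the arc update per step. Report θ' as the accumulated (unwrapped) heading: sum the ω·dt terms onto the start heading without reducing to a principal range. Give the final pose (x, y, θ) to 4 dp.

step 1: θ'=-2.2076 (R=-7.0000) → pose (-2.1335, -5.3506, -2.2076)
step 2: θ'=-2.7076 (R=1.7500) → pose (-1.4623, -4.8035, -2.7076)
step 3: θ'=-3.4576 (R=-1.5000) → pose (-2.5592, -4.8683, -3.4576)

(-2.5592, -4.8683, -3.4576)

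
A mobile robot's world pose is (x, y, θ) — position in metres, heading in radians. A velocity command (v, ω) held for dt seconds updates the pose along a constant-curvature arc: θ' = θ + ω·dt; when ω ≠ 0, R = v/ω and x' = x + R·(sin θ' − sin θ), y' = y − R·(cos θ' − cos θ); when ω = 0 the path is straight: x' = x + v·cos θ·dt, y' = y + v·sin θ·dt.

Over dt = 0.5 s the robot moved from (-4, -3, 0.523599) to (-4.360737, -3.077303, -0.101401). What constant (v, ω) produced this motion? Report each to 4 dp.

Δθ = -0.101401 − 0.523599 = -0.625000
ω = Δθ/dt = -0.625000/0.5 = -1.2500
R = Δx/(sin θ' − sin θ) = 0.6000
v = R·ω = 0.6000·-1.2500 = -0.7500

v = -0.7500, ω = -1.2500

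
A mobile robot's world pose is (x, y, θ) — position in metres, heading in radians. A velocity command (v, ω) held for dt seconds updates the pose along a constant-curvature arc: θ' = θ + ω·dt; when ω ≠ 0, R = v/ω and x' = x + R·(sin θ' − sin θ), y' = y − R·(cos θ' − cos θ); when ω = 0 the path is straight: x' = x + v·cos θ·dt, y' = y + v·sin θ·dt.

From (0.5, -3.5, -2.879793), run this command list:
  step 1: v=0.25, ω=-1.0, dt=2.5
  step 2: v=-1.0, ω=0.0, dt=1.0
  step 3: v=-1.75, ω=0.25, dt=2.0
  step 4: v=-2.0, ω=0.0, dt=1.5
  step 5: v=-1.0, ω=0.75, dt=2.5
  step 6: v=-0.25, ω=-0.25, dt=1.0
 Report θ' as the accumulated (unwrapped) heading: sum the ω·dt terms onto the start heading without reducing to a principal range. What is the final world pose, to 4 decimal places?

(-0.5382, -11.5537, -3.2548)

step 1: θ'=-5.3798 (R=-0.2500) → pose (0.2389, -3.1038, -5.3798)
step 2: θ'=-5.3798 (straight) → pose (-0.3800, -3.8892, -5.3798)
step 3: θ'=-4.8798 (R=-7.0000) → pose (-1.7841, -7.0555, -4.8798)
step 4: θ'=-4.8798 (straight) → pose (-2.2840, -10.0136, -4.8798)
step 5: θ'=-3.0048 (R=-1.3333) → pose (-0.7875, -11.5566, -3.0048)
step 6: θ'=-3.2548 (R=1.0000) → pose (-0.5382, -11.5537, -3.2548)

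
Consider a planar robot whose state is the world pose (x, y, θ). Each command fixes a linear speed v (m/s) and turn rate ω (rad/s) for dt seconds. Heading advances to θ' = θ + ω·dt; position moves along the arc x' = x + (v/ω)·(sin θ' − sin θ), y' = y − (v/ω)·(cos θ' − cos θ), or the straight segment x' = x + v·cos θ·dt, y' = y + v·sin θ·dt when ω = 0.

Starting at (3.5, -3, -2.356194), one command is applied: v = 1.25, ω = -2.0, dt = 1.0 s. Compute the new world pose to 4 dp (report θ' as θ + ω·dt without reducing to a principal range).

(2.4723, -2.7760, -4.3562)

θ' = -2.3562 + -2.0·1.0 = -4.3562
R = v/ω = 1.25/-2.0 = -0.6250
x' = 3.5 + -0.6250·(sin -4.3562 − sin -2.3562) = 2.4723
y' = -3 − -0.6250·(cos -4.3562 − cos -2.3562) = -2.7760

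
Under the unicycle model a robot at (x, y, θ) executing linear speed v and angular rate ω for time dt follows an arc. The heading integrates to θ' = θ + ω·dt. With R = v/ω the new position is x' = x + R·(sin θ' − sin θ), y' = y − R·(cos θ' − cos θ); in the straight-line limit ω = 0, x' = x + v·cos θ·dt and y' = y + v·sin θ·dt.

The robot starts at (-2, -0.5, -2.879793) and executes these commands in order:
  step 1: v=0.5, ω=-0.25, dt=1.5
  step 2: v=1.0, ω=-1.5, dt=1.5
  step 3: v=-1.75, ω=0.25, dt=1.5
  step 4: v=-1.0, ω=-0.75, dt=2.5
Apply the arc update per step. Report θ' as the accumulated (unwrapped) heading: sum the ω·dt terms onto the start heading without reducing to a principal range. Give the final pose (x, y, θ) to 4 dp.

(-6.7201, -2.0253, -7.0048)

step 1: θ'=-3.2548 (R=-2.0000) → pose (-2.7436, -0.5553, -3.2548)
step 2: θ'=-5.5048 (R=-0.6667) → pose (-3.1363, 0.5817, -5.5048)
step 3: θ'=-5.1298 (R=-7.0000) → pose (-4.6204, -1.5648, -5.1298)
step 4: θ'=-7.0048 (R=1.3333) → pose (-6.7201, -2.0253, -7.0048)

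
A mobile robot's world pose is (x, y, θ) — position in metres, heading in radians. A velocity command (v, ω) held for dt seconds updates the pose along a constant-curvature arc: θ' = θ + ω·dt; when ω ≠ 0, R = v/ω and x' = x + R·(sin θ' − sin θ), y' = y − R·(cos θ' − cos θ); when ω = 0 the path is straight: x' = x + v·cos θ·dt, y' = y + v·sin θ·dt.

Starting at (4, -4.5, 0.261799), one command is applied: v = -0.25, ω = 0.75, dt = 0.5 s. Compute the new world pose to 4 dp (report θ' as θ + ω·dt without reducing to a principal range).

(3.8881, -4.5540, 0.6368)

θ' = 0.2618 + 0.75·0.5 = 0.6368
R = v/ω = -0.25/0.75 = -0.3333
x' = 4 + -0.3333·(sin 0.6368 − sin 0.2618) = 3.8881
y' = -4.5 − -0.3333·(cos 0.6368 − cos 0.2618) = -4.5540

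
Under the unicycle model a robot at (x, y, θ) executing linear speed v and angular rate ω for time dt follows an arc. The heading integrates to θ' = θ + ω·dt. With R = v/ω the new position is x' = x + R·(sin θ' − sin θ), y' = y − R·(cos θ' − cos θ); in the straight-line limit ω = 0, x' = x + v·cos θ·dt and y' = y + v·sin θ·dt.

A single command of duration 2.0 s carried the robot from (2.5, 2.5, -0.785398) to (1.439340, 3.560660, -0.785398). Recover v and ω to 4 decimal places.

Δθ = -0.785398 − -0.785398 = 0.000000
ω = Δθ/dt = 0.000000/2.0 = 0.0000
ω = 0 → v = (Δx·cos θ + Δy·sin θ)/dt = -0.7500

v = -0.7500, ω = 0.0000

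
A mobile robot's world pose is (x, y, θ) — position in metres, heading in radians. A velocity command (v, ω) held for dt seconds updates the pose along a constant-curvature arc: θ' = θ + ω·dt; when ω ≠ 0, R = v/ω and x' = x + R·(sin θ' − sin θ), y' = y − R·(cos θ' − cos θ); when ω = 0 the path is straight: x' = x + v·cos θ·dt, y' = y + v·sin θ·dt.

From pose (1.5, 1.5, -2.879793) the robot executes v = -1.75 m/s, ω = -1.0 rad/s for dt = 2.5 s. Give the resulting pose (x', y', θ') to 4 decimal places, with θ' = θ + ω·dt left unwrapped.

θ' = -2.8798 + -1.0·2.5 = -5.3798
R = v/ω = -1.75/-1.0 = 1.7500
x' = 1.5 + 1.7500·(sin -5.3798 − sin -2.8798) = 3.3274
y' = 1.5 − 1.7500·(cos -5.3798 − cos -2.8798) = -1.2735

(3.3274, -1.2735, -5.3798)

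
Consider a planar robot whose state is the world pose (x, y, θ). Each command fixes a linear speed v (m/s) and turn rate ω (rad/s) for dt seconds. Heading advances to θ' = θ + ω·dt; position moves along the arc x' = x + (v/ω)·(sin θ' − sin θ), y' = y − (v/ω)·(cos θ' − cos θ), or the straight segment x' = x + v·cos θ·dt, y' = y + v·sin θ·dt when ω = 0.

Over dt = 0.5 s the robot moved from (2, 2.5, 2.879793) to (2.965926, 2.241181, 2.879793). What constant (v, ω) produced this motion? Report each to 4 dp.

Δθ = 2.879793 − 2.879793 = 0.000000
ω = Δθ/dt = 0.000000/0.5 = 0.0000
ω = 0 → v = (Δx·cos θ + Δy·sin θ)/dt = -2.0000

v = -2.0000, ω = 0.0000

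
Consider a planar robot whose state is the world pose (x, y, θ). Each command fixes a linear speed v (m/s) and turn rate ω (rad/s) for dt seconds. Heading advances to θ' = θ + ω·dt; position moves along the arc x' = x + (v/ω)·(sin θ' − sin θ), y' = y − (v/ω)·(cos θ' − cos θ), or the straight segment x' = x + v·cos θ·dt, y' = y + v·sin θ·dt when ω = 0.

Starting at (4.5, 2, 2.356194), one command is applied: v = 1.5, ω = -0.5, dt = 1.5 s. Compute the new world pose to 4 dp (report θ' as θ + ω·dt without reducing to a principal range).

θ' = 2.3562 + -0.5·1.5 = 1.6062
R = v/ω = 1.5/-0.5 = -3.0000
x' = 4.5 + -3.0000·(sin 1.6062 − sin 2.3562) = 3.6232
y' = 2 − -3.0000·(cos 1.6062 − cos 2.3562) = 4.0151

(3.6232, 4.0151, 1.6062)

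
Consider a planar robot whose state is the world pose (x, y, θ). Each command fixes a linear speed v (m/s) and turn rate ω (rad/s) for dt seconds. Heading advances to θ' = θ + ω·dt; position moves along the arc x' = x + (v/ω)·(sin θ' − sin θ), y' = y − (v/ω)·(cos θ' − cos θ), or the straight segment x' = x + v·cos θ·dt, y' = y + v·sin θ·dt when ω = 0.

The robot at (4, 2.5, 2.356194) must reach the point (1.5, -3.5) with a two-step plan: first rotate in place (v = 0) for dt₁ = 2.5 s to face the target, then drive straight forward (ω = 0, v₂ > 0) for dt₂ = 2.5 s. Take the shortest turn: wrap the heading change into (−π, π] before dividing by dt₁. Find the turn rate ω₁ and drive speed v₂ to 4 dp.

heading to target = atan2(-3.5−2.5, 1.5−4) = -1.9656
Δθ = wrap(-1.9656 − 2.3562) = 1.9614; ω₁ = Δθ/dt₁ = 0.7846
distance = √((1.5−4)² + (-3.5−2.5)²) = 6.5000; v₂ = distance/dt₂ = 2.6000

ω₁ = 0.7846, v₂ = 2.6000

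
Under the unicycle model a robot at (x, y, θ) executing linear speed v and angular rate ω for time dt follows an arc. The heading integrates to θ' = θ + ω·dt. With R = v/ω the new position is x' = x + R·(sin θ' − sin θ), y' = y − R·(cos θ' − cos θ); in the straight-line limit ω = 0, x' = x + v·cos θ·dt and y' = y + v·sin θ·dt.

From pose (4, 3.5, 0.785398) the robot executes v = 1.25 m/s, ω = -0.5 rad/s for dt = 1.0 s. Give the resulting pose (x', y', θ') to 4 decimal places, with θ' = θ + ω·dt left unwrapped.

(5.0639, 4.1311, 0.2854)

θ' = 0.7854 + -0.5·1.0 = 0.2854
R = v/ω = 1.25/-0.5 = -2.5000
x' = 4 + -2.5000·(sin 0.2854 − sin 0.7854) = 5.0639
y' = 3.5 − -2.5000·(cos 0.2854 − cos 0.7854) = 4.1311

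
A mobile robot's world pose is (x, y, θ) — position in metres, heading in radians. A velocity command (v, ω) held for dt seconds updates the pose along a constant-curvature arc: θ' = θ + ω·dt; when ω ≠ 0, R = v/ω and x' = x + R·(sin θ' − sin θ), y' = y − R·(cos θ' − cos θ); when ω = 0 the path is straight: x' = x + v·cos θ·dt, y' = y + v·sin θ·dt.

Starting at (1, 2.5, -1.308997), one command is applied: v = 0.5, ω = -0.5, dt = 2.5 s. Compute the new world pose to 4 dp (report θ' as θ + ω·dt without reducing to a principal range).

(0.5843, 1.4061, -2.5590)

θ' = -1.3090 + -0.5·2.5 = -2.5590
R = v/ω = 0.5/-0.5 = -1.0000
x' = 1 + -1.0000·(sin -2.5590 − sin -1.3090) = 0.5843
y' = 2.5 − -1.0000·(cos -2.5590 − cos -1.3090) = 1.4061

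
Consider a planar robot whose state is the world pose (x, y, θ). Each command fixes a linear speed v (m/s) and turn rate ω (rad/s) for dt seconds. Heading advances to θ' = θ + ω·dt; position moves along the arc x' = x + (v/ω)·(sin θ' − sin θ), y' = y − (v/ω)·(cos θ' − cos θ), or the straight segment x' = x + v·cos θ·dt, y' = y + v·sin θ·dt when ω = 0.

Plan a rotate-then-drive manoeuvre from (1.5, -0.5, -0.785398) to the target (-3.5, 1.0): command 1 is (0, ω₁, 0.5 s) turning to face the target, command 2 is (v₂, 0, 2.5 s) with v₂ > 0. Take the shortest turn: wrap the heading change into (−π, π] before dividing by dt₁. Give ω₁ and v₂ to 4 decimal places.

ω₁ = -5.2953, v₂ = 2.0881

heading to target = atan2(1−-0.5, -3.5−1.5) = 2.8501
Δθ = wrap(2.8501 − -0.7854) = -2.6477; ω₁ = Δθ/dt₁ = -5.2953
distance = √((-3.5−1.5)² + (1−-0.5)²) = 5.2202; v₂ = distance/dt₂ = 2.0881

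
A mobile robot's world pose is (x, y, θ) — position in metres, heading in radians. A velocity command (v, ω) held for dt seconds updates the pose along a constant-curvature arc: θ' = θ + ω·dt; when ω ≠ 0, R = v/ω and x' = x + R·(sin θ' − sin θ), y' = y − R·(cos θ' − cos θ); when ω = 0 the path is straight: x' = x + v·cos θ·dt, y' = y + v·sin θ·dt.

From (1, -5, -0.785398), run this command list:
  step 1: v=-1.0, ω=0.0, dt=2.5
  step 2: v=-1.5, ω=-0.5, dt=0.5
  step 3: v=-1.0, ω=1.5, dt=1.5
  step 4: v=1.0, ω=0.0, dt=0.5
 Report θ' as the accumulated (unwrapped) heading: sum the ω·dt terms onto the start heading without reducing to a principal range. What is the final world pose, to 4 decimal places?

step 1: θ'=-0.7854 (straight) → pose (-0.7678, -3.2322, -0.7854)
step 2: θ'=-1.0354 (R=3.0000) → pose (-1.2266, -2.6415, -1.0354)
step 3: θ'=1.2146 (R=-0.6667) → pose (-2.4248, -2.7491, 1.2146)
step 4: θ'=1.2146 (straight) → pose (-2.2505, -2.2805, 1.2146)

(-2.2505, -2.2805, 1.2146)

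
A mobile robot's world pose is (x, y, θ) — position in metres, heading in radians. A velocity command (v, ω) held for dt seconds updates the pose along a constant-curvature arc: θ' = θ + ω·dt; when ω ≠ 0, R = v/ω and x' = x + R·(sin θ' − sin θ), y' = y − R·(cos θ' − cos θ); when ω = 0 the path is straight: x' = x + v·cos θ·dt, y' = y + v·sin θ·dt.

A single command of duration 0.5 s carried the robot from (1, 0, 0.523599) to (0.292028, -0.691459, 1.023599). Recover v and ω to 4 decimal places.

v = -2.0000, ω = 1.0000

Δθ = 1.023599 − 0.523599 = 0.500000
ω = Δθ/dt = 0.500000/0.5 = 1.0000
R = Δx/(sin θ' − sin θ) = -2.0000
v = R·ω = -2.0000·1.0000 = -2.0000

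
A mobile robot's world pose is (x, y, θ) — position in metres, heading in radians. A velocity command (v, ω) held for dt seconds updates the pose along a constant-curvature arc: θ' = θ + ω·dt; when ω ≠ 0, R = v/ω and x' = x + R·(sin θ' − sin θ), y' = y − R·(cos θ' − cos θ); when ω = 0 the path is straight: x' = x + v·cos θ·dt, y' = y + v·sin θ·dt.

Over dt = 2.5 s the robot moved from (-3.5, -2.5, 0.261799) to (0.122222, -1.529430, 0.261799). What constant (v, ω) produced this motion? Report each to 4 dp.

v = 1.5000, ω = 0.0000

Δθ = 0.261799 − 0.261799 = 0.000000
ω = Δθ/dt = 0.000000/2.5 = 0.0000
ω = 0 → v = (Δx·cos θ + Δy·sin θ)/dt = 1.5000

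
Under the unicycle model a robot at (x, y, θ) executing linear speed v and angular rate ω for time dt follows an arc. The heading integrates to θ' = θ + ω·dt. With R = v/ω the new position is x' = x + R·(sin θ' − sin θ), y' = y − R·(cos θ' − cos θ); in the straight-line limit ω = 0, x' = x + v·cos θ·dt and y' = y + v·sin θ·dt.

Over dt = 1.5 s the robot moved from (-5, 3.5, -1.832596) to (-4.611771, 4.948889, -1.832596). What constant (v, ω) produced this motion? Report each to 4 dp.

v = -1.0000, ω = 0.0000

Δθ = -1.832596 − -1.832596 = 0.000000
ω = Δθ/dt = 0.000000/1.5 = 0.0000
ω = 0 → v = (Δx·cos θ + Δy·sin θ)/dt = -1.0000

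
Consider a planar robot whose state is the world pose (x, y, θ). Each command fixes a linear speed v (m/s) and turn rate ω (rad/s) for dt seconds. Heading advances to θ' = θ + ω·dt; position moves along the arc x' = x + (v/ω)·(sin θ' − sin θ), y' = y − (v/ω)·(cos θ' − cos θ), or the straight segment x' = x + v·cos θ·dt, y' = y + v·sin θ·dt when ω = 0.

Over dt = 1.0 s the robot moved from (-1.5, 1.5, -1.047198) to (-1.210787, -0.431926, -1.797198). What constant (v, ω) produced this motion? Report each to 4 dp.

Δθ = -1.797198 − -1.047198 = -0.750000
ω = Δθ/dt = -0.750000/1.0 = -0.7500
R = −Δy/(cos θ' − cos θ) = -2.6667
v = R·ω = -2.6667·-0.7500 = 2.0000

v = 2.0000, ω = -0.7500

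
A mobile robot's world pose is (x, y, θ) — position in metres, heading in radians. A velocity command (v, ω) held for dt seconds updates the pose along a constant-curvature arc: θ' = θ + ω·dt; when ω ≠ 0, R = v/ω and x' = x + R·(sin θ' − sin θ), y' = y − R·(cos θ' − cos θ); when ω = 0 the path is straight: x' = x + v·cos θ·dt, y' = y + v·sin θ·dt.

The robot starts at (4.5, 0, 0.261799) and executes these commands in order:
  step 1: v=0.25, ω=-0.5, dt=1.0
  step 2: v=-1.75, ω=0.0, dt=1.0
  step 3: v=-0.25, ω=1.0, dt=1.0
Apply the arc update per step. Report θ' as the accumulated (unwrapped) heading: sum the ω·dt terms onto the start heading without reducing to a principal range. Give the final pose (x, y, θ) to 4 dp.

step 1: θ'=-0.2382 (R=-0.5000) → pose (4.7474, 0.0029, -0.2382)
step 2: θ'=-0.2382 (straight) → pose (3.0468, 0.4158, -0.2382)
step 3: θ'=0.7618 (R=-0.2500) → pose (2.8153, 0.3538, 0.7618)

(2.8153, 0.3538, 0.7618)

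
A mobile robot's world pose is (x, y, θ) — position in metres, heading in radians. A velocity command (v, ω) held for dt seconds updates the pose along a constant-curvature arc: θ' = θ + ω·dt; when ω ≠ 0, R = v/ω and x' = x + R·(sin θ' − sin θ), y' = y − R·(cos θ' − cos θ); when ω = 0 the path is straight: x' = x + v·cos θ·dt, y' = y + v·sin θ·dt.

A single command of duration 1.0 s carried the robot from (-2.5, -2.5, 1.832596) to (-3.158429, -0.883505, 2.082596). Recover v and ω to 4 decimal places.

v = 1.7500, ω = 0.2500

Δθ = 2.082596 − 1.832596 = 0.250000
ω = Δθ/dt = 0.250000/1.0 = 0.2500
R = −Δy/(cos θ' − cos θ) = 7.0000
v = R·ω = 7.0000·0.2500 = 1.7500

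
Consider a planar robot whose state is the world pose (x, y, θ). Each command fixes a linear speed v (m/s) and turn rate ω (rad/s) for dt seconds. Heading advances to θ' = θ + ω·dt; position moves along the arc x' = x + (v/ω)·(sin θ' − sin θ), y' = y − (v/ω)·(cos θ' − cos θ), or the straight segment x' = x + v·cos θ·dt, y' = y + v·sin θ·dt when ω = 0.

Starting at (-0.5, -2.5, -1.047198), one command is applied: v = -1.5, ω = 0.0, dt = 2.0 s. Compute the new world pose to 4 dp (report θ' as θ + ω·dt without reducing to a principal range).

θ' = -1.0472 + 0.0·2.0 = -1.0472
ω = 0 → straight: x' = -0.5 + -1.5·cos(-1.0472)·2.0 = -2.0000
y' = -2.5 + -1.5·sin(-1.0472)·2.0 = 0.0981

(-2.0000, 0.0981, -1.0472)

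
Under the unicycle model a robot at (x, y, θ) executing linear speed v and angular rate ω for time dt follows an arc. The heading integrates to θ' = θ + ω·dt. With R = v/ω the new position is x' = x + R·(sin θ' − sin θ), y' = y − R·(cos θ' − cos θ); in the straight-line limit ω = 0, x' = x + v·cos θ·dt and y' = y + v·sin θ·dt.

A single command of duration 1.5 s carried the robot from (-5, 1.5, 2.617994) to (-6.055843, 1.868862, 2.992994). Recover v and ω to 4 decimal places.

v = 0.7500, ω = 0.2500

Δθ = 2.992994 − 2.617994 = 0.375000
ω = Δθ/dt = 0.375000/1.5 = 0.2500
R = Δx/(sin θ' − sin θ) = 3.0000
v = R·ω = 3.0000·0.2500 = 0.7500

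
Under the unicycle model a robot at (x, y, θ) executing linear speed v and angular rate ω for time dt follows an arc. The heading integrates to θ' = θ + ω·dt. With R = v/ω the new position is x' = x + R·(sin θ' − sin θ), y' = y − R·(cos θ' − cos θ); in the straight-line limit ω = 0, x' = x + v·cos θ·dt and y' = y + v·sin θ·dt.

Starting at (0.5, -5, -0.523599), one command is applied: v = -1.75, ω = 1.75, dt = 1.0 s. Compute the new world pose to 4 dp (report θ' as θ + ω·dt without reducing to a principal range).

θ' = -0.5236 + 1.75·1.0 = 1.2264
R = v/ω = -1.75/1.75 = -1.0000
x' = 0.5 + -1.0000·(sin 1.2264 − sin -0.5236) = -0.9413
y' = -5 − -1.0000·(cos 1.2264 − cos -0.5236) = -5.5284

(-0.9413, -5.5284, 1.2264)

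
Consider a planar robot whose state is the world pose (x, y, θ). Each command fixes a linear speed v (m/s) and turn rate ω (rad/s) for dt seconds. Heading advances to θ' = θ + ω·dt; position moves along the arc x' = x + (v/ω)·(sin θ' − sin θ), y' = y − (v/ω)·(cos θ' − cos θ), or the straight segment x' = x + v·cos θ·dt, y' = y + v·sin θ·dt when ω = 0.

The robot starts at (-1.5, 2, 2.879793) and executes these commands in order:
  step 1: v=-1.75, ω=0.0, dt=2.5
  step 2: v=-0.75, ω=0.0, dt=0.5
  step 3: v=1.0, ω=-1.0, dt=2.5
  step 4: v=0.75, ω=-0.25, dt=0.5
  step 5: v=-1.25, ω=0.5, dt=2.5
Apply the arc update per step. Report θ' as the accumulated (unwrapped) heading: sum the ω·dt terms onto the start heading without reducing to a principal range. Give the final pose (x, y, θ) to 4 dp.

(1.4678, 0.5278, 1.5048)

step 1: θ'=2.8798 (straight) → pose (2.7259, 0.8677, 2.8798)
step 2: θ'=2.8798 (straight) → pose (3.0881, 0.7706, 2.8798)
step 3: θ'=0.3798 (R=-1.0000) → pose (2.9762, 2.6653, 0.3798)
step 4: θ'=0.2548 (R=-3.0000) → pose (3.3323, 2.7822, 0.2548)
step 5: θ'=1.5048 (R=-2.5000) → pose (1.4678, 0.5278, 1.5048)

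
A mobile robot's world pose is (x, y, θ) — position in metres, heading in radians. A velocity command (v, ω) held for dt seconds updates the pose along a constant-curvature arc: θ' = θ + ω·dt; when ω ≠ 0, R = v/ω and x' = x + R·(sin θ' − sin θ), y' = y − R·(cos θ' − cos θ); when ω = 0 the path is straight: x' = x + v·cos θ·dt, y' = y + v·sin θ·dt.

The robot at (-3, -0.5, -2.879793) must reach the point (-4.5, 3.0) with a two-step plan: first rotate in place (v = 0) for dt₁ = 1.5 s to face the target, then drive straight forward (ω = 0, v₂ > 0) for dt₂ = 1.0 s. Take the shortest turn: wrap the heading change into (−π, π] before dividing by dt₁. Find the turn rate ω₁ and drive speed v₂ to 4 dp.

heading to target = atan2(3−-0.5, -4.5−-3) = 1.9757
Δθ = wrap(1.9757 − -2.8798) = -1.4277; ω₁ = Δθ/dt₁ = -0.9518
distance = √((-4.5−-3)² + (3−-0.5)²) = 3.8079; v₂ = distance/dt₂ = 3.8079

ω₁ = -0.9518, v₂ = 3.8079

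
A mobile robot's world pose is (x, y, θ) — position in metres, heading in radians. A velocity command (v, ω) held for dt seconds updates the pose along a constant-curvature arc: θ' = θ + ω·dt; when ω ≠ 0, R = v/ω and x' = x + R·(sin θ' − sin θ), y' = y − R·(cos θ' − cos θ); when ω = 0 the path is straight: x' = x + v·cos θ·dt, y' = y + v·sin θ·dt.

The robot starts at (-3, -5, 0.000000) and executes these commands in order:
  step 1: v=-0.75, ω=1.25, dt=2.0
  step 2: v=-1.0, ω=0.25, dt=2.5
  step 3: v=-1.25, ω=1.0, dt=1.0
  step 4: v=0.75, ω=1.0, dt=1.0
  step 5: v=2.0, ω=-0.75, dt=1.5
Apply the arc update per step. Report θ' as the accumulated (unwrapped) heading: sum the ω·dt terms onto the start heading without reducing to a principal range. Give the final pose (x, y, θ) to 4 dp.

(-0.4578, -9.8473, 4.0000)

step 1: θ'=2.5000 (R=-0.6000) → pose (-3.3591, -6.0807, 2.5000)
step 2: θ'=3.1250 (R=-4.0000) → pose (-1.0316, -6.8756, 3.1250)
step 3: θ'=4.1250 (R=-1.2500) → pose (0.0297, -6.3185, 4.1250)
step 4: θ'=5.1250 (R=0.7500) → pose (-0.0331, -7.0349, 5.1250)
step 5: θ'=4.0000 (R=-2.6667) → pose (-0.4578, -9.8473, 4.0000)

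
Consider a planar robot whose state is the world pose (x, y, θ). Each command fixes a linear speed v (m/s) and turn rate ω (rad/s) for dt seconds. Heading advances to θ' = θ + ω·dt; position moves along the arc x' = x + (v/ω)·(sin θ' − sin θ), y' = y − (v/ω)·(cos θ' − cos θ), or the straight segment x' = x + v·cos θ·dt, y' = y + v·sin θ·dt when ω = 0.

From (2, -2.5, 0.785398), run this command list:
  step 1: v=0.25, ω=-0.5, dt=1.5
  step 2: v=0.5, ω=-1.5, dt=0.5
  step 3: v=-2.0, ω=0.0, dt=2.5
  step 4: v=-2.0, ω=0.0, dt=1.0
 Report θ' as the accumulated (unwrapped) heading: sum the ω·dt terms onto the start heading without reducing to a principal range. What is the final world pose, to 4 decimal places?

(-2.7214, 2.1520, -0.7146)

step 1: θ'=0.0354 (R=-0.5000) → pose (2.3359, -2.3539, 0.0354)
step 2: θ'=-0.7146 (R=-0.3333) → pose (2.5661, -2.4352, -0.7146)
step 3: θ'=-0.7146 (straight) → pose (-1.2107, 0.8414, -0.7146)
step 4: θ'=-0.7146 (straight) → pose (-2.7214, 2.1520, -0.7146)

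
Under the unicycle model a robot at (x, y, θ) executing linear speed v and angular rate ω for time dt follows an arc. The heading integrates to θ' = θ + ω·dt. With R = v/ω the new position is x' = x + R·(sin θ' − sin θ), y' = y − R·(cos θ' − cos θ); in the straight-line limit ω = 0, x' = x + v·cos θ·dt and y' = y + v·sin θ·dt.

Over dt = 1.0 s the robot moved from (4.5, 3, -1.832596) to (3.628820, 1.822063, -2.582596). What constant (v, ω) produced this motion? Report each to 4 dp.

v = 1.5000, ω = -0.7500

Δθ = -2.582596 − -1.832596 = -0.750000
ω = Δθ/dt = -0.750000/1.0 = -0.7500
R = −Δy/(cos θ' − cos θ) = -2.0000
v = R·ω = -2.0000·-0.7500 = 1.5000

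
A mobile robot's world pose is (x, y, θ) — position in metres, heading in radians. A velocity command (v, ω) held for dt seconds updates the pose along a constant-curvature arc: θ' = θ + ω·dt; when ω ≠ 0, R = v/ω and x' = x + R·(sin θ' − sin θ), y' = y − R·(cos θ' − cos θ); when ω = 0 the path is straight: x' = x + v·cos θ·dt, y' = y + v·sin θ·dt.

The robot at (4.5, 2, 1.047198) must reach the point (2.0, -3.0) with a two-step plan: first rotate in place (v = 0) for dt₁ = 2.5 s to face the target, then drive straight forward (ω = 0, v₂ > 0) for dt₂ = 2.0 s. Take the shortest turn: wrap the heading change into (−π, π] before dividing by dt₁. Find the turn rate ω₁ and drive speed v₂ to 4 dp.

ω₁ = -1.2327, v₂ = 2.7951

heading to target = atan2(-3−2, 2−4.5) = -2.0344
Δθ = wrap(-2.0344 − 1.0472) = -3.0816; ω₁ = Δθ/dt₁ = -1.2327
distance = √((2−4.5)² + (-3−2)²) = 5.5902; v₂ = distance/dt₂ = 2.7951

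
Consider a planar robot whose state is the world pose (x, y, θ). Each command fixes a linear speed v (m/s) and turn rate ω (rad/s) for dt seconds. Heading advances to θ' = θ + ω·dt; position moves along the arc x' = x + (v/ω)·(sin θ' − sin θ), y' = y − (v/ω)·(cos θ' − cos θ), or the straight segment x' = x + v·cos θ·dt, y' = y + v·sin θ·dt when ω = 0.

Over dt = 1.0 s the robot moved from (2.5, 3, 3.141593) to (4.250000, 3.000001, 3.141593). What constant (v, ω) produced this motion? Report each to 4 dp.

v = -1.7500, ω = 0.0000

Δθ = 3.141593 − 3.141593 = 0.000000
ω = Δθ/dt = 0.000000/1.0 = 0.0000
ω = 0 → v = (Δx·cos θ + Δy·sin θ)/dt = -1.7500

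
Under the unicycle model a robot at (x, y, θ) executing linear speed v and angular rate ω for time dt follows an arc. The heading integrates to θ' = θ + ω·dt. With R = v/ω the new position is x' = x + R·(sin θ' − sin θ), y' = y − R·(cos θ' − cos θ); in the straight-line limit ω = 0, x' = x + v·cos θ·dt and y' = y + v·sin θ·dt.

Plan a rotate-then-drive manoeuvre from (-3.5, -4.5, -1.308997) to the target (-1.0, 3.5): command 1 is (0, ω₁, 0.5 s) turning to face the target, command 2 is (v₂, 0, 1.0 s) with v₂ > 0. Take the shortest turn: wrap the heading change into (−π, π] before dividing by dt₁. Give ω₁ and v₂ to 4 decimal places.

heading to target = atan2(3.5−-4.5, -1−-3.5) = 1.2679
Δθ = wrap(1.2679 − -1.3090) = 2.5769; ω₁ = Δθ/dt₁ = 5.1538
distance = √((-1−-3.5)² + (3.5−-4.5)²) = 8.3815; v₂ = distance/dt₂ = 8.3815

ω₁ = 5.1538, v₂ = 8.3815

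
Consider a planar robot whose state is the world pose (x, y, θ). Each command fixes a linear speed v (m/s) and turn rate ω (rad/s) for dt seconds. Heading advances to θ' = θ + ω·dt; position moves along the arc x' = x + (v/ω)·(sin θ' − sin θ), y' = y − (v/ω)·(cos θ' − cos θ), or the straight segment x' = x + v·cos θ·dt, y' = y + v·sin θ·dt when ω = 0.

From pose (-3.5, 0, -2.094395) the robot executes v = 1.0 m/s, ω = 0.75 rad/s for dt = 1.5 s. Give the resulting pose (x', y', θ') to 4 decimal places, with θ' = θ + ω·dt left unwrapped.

θ' = -2.0944 + 0.75·1.5 = -0.9694
R = v/ω = 1.0/0.75 = 1.3333
x' = -3.5 + 1.3333·(sin -0.9694 − sin -2.0944) = -3.4447
y' = 0 − 1.3333·(cos -0.9694 − cos -2.0944) = -1.4211

(-3.4447, -1.4211, -0.9694)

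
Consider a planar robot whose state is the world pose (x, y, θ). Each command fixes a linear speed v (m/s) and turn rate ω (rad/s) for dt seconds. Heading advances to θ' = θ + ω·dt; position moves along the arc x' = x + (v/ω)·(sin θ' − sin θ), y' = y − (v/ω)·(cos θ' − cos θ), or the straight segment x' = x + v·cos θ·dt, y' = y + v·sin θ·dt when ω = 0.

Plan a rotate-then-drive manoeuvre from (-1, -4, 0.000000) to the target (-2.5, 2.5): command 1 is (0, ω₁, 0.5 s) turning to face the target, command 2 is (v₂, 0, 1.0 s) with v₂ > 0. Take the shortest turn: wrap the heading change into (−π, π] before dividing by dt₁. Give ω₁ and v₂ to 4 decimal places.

ω₁ = 3.5952, v₂ = 6.6708

heading to target = atan2(2.5−-4, -2.5−-1) = 1.7976
Δθ = wrap(1.7976 − 0.0000) = 1.7976; ω₁ = Δθ/dt₁ = 3.5952
distance = √((-2.5−-1)² + (2.5−-4)²) = 6.6708; v₂ = distance/dt₂ = 6.6708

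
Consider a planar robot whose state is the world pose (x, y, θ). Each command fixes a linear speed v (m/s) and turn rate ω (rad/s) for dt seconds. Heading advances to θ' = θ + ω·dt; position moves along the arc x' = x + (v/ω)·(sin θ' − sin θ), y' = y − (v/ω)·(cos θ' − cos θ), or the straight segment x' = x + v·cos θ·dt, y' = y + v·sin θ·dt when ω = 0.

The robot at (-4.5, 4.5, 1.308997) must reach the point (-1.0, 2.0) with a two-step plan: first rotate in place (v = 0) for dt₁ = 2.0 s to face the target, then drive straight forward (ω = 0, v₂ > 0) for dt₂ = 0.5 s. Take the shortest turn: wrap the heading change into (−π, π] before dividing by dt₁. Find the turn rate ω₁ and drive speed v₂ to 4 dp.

ω₁ = -0.9646, v₂ = 8.6023

heading to target = atan2(2−4.5, -1−-4.5) = -0.6202
Δθ = wrap(-0.6202 − 1.3090) = -1.9292; ω₁ = Δθ/dt₁ = -0.9646
distance = √((-1−-4.5)² + (2−4.5)²) = 4.3012; v₂ = distance/dt₂ = 8.6023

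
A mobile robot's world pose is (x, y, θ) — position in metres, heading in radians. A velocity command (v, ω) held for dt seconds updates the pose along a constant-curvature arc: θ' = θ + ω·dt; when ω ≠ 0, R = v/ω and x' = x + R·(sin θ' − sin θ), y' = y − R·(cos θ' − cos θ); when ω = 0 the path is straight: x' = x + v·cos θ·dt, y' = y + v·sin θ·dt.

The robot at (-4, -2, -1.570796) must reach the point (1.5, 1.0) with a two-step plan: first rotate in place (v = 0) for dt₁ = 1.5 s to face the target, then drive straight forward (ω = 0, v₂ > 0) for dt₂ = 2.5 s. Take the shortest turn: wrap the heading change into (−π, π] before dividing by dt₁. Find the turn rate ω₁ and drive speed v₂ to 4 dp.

ω₁ = 1.3801, v₂ = 2.5060

heading to target = atan2(1−-2, 1.5−-4) = 0.4993
Δθ = wrap(0.4993 − -1.5708) = 2.0701; ω₁ = Δθ/dt₁ = 1.3801
distance = √((1.5−-4)² + (1−-2)²) = 6.2650; v₂ = distance/dt₂ = 2.5060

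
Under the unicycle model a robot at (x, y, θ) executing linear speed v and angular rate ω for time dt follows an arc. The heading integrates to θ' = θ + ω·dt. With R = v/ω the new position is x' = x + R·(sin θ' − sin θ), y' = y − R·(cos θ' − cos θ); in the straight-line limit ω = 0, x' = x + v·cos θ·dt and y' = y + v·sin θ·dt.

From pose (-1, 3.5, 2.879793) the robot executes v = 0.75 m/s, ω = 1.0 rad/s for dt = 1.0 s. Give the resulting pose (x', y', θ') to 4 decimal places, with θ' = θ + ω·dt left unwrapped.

(-1.6988, 3.3303, 3.8798)

θ' = 2.8798 + 1.0·1.0 = 3.8798
R = v/ω = 0.75/1.0 = 0.7500
x' = -1 + 0.7500·(sin 3.8798 − sin 2.8798) = -1.6988
y' = 3.5 − 0.7500·(cos 3.8798 − cos 2.8798) = 3.3303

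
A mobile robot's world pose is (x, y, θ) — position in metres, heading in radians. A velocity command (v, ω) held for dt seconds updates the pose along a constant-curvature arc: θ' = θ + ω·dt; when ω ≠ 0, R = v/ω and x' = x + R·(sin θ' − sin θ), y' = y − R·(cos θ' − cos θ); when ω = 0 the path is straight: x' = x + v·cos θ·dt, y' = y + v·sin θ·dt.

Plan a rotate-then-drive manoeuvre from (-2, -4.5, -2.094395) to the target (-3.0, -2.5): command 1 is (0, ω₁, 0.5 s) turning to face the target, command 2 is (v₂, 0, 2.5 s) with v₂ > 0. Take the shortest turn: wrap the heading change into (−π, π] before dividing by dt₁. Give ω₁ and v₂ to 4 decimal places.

heading to target = atan2(-2.5−-4.5, -3−-2) = 2.0344
Δθ = wrap(2.0344 − -2.0944) = -2.1543; ω₁ = Δθ/dt₁ = -4.3087
distance = √((-3−-2)² + (-2.5−-4.5)²) = 2.2361; v₂ = distance/dt₂ = 0.8944

ω₁ = -4.3087, v₂ = 0.8944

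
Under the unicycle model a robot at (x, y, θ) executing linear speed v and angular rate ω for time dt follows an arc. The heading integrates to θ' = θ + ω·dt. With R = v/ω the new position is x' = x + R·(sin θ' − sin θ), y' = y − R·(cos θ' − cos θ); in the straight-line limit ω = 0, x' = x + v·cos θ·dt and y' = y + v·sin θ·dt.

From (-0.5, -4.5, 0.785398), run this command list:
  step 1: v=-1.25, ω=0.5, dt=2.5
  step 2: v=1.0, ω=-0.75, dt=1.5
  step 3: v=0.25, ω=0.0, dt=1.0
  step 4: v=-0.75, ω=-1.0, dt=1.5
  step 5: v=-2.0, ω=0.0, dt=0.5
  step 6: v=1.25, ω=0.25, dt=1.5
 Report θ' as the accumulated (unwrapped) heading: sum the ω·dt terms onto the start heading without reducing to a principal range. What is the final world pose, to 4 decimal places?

step 1: θ'=2.0354 (R=-2.5000) → pose (-0.9672, -7.3879, 2.0354)
step 2: θ'=0.9104 (R=-1.3333) → pose (-0.8282, -5.9726, 0.9104)
step 3: θ'=0.9104 (straight) → pose (-0.6749, -5.7752, 0.9104)
step 4: θ'=-0.5896 (R=0.7500) → pose (-1.6842, -5.9385, -0.5896)
step 5: θ'=-0.5896 (straight) → pose (-2.5154, -5.3824, -0.5896)
step 6: θ'=-0.2146 (R=5.0000) → pose (-0.8000, -6.1119, -0.2146)

(-0.8000, -6.1119, -0.2146)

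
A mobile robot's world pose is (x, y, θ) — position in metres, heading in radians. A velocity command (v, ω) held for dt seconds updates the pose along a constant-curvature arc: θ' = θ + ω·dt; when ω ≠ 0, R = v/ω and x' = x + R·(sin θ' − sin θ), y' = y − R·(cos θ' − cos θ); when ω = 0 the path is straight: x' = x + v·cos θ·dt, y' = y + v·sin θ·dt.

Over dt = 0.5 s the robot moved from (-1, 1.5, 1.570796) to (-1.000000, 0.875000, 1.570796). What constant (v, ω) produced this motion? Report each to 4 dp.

Δθ = 1.570796 − 1.570796 = 0.000000
ω = Δθ/dt = 0.000000/0.5 = 0.0000
ω = 0 → v = (Δx·cos θ + Δy·sin θ)/dt = -1.2500

v = -1.2500, ω = 0.0000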